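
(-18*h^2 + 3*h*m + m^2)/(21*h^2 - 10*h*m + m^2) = (-6*h - m)/(7*h - m)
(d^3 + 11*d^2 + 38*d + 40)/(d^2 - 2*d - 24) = (d^2 + 7*d + 10)/(d - 6)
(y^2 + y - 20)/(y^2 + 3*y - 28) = (y + 5)/(y + 7)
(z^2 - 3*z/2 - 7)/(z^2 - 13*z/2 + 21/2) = (z + 2)/(z - 3)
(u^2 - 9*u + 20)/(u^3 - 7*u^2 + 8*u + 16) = (u - 5)/(u^2 - 3*u - 4)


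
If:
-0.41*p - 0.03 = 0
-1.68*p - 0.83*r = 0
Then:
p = -0.07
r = 0.15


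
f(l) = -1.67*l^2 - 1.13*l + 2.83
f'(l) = -3.34*l - 1.13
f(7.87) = -109.50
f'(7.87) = -27.42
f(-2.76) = -6.77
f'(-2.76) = 8.09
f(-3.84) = -17.46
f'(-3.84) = 11.70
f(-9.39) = -133.81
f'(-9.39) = 30.23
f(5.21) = -48.39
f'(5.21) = -18.53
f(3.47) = -21.20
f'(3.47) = -12.72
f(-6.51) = -60.59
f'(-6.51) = 20.61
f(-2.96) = -8.46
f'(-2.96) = 8.76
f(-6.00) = -50.51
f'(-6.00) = 18.91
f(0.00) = 2.83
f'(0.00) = -1.13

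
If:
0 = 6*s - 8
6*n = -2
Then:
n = -1/3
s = 4/3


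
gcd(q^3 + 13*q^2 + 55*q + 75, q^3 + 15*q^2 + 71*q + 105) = q^2 + 8*q + 15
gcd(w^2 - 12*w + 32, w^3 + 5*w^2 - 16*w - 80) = w - 4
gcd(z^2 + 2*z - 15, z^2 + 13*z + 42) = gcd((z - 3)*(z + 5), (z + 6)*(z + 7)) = 1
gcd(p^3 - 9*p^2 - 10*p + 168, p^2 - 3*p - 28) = p^2 - 3*p - 28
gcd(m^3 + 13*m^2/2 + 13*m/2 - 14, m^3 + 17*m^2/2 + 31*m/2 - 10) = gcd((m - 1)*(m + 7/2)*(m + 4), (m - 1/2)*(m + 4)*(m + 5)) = m + 4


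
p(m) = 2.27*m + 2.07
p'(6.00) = 2.27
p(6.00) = 15.69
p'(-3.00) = 2.27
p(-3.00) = -4.74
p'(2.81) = 2.27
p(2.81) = 8.45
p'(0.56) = 2.27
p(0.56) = 3.34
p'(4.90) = 2.27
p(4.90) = 13.19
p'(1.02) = 2.27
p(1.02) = 4.39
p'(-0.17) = 2.27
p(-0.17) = 1.68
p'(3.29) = 2.27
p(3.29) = 9.54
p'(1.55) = 2.27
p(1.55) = 5.59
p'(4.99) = 2.27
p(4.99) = 13.40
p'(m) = 2.27000000000000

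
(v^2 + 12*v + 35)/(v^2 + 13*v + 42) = (v + 5)/(v + 6)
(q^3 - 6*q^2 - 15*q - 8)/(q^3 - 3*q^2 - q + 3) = (q^2 - 7*q - 8)/(q^2 - 4*q + 3)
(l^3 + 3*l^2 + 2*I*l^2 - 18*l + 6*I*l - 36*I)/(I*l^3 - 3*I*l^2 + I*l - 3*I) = (-I*l^2 + l*(2 - 6*I) + 12)/(l^2 + 1)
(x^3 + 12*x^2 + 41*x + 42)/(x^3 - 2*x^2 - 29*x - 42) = (x + 7)/(x - 7)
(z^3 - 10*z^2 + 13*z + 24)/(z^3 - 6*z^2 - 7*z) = (z^2 - 11*z + 24)/(z*(z - 7))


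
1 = 1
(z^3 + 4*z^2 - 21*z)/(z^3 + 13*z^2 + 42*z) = (z - 3)/(z + 6)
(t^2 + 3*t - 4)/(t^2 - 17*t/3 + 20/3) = 3*(t^2 + 3*t - 4)/(3*t^2 - 17*t + 20)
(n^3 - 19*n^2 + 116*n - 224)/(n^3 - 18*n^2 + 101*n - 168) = (n - 4)/(n - 3)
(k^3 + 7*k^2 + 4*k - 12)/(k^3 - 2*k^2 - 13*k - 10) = (k^2 + 5*k - 6)/(k^2 - 4*k - 5)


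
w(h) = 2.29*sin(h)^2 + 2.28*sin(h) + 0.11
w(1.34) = 4.50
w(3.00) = 0.48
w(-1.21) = -0.02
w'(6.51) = 3.23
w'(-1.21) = -0.71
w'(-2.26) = 0.80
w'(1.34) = 1.54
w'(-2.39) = 0.62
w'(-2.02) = 0.80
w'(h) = 4.58*sin(h)*cos(h) + 2.28*cos(h)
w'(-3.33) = -3.08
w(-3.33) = 0.62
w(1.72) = 4.60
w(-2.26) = -0.29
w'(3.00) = -2.90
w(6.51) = 0.74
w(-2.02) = -0.09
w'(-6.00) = 3.42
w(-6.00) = 0.93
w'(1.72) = -1.01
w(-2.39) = -0.38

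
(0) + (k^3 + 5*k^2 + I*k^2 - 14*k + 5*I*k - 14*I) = k^3 + 5*k^2 + I*k^2 - 14*k + 5*I*k - 14*I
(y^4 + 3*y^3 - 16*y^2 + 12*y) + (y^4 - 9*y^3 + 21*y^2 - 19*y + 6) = 2*y^4 - 6*y^3 + 5*y^2 - 7*y + 6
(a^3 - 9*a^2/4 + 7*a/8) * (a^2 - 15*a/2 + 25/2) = a^5 - 39*a^4/4 + 121*a^3/4 - 555*a^2/16 + 175*a/16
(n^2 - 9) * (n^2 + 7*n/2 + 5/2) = n^4 + 7*n^3/2 - 13*n^2/2 - 63*n/2 - 45/2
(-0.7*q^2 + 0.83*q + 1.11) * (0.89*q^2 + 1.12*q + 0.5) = -0.623*q^4 - 0.0453*q^3 + 1.5675*q^2 + 1.6582*q + 0.555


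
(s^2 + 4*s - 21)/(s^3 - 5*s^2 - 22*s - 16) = (-s^2 - 4*s + 21)/(-s^3 + 5*s^2 + 22*s + 16)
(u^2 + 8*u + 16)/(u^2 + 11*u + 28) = (u + 4)/(u + 7)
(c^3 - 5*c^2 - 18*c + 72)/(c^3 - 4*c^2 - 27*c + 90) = (c + 4)/(c + 5)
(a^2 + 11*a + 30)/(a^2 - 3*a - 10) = (a^2 + 11*a + 30)/(a^2 - 3*a - 10)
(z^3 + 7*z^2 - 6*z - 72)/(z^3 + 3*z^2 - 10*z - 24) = (z + 6)/(z + 2)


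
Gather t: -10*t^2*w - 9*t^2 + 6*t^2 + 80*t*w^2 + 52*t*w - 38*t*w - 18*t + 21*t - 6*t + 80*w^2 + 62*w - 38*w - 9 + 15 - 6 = t^2*(-10*w - 3) + t*(80*w^2 + 14*w - 3) + 80*w^2 + 24*w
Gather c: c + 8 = c + 8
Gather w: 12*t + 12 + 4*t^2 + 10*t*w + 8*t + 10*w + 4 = 4*t^2 + 20*t + w*(10*t + 10) + 16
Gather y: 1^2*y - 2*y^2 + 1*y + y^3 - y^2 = y^3 - 3*y^2 + 2*y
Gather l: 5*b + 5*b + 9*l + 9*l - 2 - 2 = 10*b + 18*l - 4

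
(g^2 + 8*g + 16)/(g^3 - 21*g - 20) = (g + 4)/(g^2 - 4*g - 5)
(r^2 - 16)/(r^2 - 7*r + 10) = (r^2 - 16)/(r^2 - 7*r + 10)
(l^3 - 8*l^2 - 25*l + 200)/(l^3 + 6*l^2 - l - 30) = (l^2 - 13*l + 40)/(l^2 + l - 6)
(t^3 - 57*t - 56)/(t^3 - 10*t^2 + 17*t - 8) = (t^2 + 8*t + 7)/(t^2 - 2*t + 1)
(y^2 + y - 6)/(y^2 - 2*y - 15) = (y - 2)/(y - 5)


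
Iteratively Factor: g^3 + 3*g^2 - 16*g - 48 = (g + 4)*(g^2 - g - 12) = (g - 4)*(g + 4)*(g + 3)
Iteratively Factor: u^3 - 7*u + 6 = (u - 2)*(u^2 + 2*u - 3) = (u - 2)*(u - 1)*(u + 3)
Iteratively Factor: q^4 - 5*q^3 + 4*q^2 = (q - 4)*(q^3 - q^2) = q*(q - 4)*(q^2 - q) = q^2*(q - 4)*(q - 1)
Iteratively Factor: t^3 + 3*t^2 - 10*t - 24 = (t + 2)*(t^2 + t - 12) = (t - 3)*(t + 2)*(t + 4)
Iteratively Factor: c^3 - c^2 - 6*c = (c + 2)*(c^2 - 3*c) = (c - 3)*(c + 2)*(c)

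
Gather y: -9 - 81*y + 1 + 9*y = -72*y - 8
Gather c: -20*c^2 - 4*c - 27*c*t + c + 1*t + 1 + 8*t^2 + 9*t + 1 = -20*c^2 + c*(-27*t - 3) + 8*t^2 + 10*t + 2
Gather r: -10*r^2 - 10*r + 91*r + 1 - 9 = -10*r^2 + 81*r - 8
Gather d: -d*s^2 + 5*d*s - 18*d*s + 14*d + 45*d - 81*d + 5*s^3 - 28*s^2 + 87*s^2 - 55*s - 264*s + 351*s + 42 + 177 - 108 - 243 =d*(-s^2 - 13*s - 22) + 5*s^3 + 59*s^2 + 32*s - 132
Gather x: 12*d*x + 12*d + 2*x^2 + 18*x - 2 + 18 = 12*d + 2*x^2 + x*(12*d + 18) + 16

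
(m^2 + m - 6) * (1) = m^2 + m - 6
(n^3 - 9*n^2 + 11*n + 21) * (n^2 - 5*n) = n^5 - 14*n^4 + 56*n^3 - 34*n^2 - 105*n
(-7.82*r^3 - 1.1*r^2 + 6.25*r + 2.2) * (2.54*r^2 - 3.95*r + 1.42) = -19.8628*r^5 + 28.095*r^4 + 9.1156*r^3 - 20.6615*r^2 + 0.184999999999999*r + 3.124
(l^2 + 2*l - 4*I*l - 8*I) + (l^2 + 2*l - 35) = 2*l^2 + 4*l - 4*I*l - 35 - 8*I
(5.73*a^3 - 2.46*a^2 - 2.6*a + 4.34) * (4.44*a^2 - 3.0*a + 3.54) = 25.4412*a^5 - 28.1124*a^4 + 16.1202*a^3 + 18.3612*a^2 - 22.224*a + 15.3636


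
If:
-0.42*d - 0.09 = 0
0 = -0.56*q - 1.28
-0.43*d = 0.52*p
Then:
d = -0.21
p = 0.18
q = -2.29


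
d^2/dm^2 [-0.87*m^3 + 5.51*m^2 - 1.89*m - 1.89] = 11.02 - 5.22*m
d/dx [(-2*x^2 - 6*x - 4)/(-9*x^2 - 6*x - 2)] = 2*(-21*x^2 - 32*x - 6)/(81*x^4 + 108*x^3 + 72*x^2 + 24*x + 4)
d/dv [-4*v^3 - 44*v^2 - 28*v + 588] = -12*v^2 - 88*v - 28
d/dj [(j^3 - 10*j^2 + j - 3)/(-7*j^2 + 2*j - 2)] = (-7*j^4 + 4*j^3 - 19*j^2 - 2*j + 4)/(49*j^4 - 28*j^3 + 32*j^2 - 8*j + 4)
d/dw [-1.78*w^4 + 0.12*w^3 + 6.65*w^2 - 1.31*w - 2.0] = -7.12*w^3 + 0.36*w^2 + 13.3*w - 1.31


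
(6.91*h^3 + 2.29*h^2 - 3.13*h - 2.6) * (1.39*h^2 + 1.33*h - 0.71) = 9.6049*h^5 + 12.3734*h^4 - 6.2111*h^3 - 9.4028*h^2 - 1.2357*h + 1.846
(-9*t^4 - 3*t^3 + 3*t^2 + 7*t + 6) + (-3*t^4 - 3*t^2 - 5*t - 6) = -12*t^4 - 3*t^3 + 2*t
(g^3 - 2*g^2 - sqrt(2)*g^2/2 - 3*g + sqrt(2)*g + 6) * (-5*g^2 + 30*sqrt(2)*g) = -5*g^5 + 10*g^4 + 65*sqrt(2)*g^4/2 - 65*sqrt(2)*g^3 - 15*g^3 - 90*sqrt(2)*g^2 + 30*g^2 + 180*sqrt(2)*g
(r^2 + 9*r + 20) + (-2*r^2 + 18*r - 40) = -r^2 + 27*r - 20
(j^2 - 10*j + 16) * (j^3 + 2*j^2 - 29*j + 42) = j^5 - 8*j^4 - 33*j^3 + 364*j^2 - 884*j + 672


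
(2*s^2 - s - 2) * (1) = 2*s^2 - s - 2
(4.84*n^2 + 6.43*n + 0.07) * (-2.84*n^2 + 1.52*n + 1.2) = -13.7456*n^4 - 10.9044*n^3 + 15.3828*n^2 + 7.8224*n + 0.084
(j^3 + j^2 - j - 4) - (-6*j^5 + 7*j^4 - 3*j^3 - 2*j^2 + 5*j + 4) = 6*j^5 - 7*j^4 + 4*j^3 + 3*j^2 - 6*j - 8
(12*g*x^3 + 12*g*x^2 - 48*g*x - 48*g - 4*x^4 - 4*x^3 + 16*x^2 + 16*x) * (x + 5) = 12*g*x^4 + 72*g*x^3 + 12*g*x^2 - 288*g*x - 240*g - 4*x^5 - 24*x^4 - 4*x^3 + 96*x^2 + 80*x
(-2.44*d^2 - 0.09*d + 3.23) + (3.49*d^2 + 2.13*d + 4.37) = 1.05*d^2 + 2.04*d + 7.6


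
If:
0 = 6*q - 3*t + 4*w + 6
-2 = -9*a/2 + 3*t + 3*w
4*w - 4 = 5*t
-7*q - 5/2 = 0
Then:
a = -1205/252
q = -5/14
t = -55/14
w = -219/56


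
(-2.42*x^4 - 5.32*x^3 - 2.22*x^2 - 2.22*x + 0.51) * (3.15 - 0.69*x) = 1.6698*x^5 - 3.9522*x^4 - 15.2262*x^3 - 5.4612*x^2 - 7.3449*x + 1.6065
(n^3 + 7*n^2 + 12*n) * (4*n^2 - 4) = 4*n^5 + 28*n^4 + 44*n^3 - 28*n^2 - 48*n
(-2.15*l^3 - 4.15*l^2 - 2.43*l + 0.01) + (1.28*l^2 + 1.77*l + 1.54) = -2.15*l^3 - 2.87*l^2 - 0.66*l + 1.55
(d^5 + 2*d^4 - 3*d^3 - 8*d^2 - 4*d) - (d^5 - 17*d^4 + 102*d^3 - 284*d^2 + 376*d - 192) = 19*d^4 - 105*d^3 + 276*d^2 - 380*d + 192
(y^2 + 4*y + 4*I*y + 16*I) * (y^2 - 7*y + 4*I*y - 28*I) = y^4 - 3*y^3 + 8*I*y^3 - 44*y^2 - 24*I*y^2 + 48*y - 224*I*y + 448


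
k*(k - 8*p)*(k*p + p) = k^3*p - 8*k^2*p^2 + k^2*p - 8*k*p^2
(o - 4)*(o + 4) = o^2 - 16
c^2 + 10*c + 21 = (c + 3)*(c + 7)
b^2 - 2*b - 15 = (b - 5)*(b + 3)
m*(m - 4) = m^2 - 4*m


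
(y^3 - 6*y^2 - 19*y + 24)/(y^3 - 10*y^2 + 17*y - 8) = (y + 3)/(y - 1)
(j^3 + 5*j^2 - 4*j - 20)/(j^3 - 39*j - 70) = (j - 2)/(j - 7)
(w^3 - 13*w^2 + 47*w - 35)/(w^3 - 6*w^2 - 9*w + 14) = (w - 5)/(w + 2)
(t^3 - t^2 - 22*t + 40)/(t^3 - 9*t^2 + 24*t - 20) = (t^2 + t - 20)/(t^2 - 7*t + 10)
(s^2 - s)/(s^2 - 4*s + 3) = s/(s - 3)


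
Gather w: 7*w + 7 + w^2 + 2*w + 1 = w^2 + 9*w + 8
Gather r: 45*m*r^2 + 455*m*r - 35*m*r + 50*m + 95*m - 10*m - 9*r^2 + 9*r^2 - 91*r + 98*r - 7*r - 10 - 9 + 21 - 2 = 45*m*r^2 + 420*m*r + 135*m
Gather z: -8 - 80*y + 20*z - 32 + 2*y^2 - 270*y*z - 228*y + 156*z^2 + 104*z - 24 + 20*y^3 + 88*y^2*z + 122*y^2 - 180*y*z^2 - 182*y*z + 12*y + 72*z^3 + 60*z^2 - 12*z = 20*y^3 + 124*y^2 - 296*y + 72*z^3 + z^2*(216 - 180*y) + z*(88*y^2 - 452*y + 112) - 64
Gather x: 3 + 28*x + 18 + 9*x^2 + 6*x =9*x^2 + 34*x + 21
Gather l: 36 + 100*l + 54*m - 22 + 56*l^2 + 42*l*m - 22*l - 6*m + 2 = 56*l^2 + l*(42*m + 78) + 48*m + 16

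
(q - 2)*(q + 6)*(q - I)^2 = q^4 + 4*q^3 - 2*I*q^3 - 13*q^2 - 8*I*q^2 - 4*q + 24*I*q + 12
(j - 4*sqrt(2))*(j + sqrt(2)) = j^2 - 3*sqrt(2)*j - 8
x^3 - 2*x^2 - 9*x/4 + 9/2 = (x - 2)*(x - 3/2)*(x + 3/2)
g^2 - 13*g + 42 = (g - 7)*(g - 6)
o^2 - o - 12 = (o - 4)*(o + 3)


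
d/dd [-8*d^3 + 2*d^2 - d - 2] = -24*d^2 + 4*d - 1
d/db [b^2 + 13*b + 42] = 2*b + 13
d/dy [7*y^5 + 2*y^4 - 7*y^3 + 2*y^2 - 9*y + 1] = 35*y^4 + 8*y^3 - 21*y^2 + 4*y - 9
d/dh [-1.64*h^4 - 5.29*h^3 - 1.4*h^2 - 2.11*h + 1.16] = -6.56*h^3 - 15.87*h^2 - 2.8*h - 2.11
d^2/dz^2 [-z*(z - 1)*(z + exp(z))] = -z^2*exp(z) - 3*z*exp(z) - 6*z + 2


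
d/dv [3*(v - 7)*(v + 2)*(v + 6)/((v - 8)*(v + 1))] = 3*(v^4 - 14*v^3 + 13*v^2 + 152*v - 236)/(v^4 - 14*v^3 + 33*v^2 + 112*v + 64)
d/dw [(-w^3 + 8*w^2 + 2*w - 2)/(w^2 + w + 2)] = (-w^4 - 2*w^3 + 36*w + 6)/(w^4 + 2*w^3 + 5*w^2 + 4*w + 4)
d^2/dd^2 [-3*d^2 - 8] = -6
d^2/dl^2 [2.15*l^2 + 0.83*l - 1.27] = 4.30000000000000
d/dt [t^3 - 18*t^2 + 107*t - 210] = 3*t^2 - 36*t + 107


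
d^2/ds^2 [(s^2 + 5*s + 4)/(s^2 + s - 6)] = 4*(2*s^3 + 15*s^2 + 51*s + 47)/(s^6 + 3*s^5 - 15*s^4 - 35*s^3 + 90*s^2 + 108*s - 216)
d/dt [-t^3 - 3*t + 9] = -3*t^2 - 3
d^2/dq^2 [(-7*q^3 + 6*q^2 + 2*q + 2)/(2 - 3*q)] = 6*(21*q^3 - 42*q^2 + 28*q - 18)/(27*q^3 - 54*q^2 + 36*q - 8)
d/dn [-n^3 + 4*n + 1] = 4 - 3*n^2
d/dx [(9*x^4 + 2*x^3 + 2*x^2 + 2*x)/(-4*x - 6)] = (-27*x^4 - 58*x^3 - 11*x^2 - 6*x - 3)/(4*x^2 + 12*x + 9)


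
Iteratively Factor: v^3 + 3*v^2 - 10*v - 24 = (v + 4)*(v^2 - v - 6) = (v + 2)*(v + 4)*(v - 3)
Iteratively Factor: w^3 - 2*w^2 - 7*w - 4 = (w + 1)*(w^2 - 3*w - 4) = (w - 4)*(w + 1)*(w + 1)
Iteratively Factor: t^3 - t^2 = (t - 1)*(t^2) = t*(t - 1)*(t)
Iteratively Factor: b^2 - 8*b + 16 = (b - 4)*(b - 4)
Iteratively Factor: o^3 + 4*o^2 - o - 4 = (o + 1)*(o^2 + 3*o - 4) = (o + 1)*(o + 4)*(o - 1)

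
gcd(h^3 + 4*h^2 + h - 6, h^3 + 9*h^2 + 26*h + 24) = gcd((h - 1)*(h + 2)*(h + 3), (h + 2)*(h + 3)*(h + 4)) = h^2 + 5*h + 6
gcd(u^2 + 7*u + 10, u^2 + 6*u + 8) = u + 2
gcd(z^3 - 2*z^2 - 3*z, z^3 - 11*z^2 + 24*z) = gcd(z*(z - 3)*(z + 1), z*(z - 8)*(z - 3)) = z^2 - 3*z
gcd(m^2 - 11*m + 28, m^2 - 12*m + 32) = m - 4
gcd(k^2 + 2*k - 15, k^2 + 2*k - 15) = k^2 + 2*k - 15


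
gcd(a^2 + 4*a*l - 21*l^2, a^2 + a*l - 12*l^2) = a - 3*l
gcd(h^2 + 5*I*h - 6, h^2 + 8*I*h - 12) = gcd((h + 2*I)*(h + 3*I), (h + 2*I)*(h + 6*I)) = h + 2*I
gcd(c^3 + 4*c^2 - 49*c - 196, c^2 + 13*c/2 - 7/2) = c + 7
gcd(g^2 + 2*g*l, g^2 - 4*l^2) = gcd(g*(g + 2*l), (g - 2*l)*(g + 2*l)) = g + 2*l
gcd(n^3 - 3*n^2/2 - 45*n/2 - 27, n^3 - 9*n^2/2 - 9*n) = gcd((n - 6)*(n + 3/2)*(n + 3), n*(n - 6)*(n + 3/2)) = n^2 - 9*n/2 - 9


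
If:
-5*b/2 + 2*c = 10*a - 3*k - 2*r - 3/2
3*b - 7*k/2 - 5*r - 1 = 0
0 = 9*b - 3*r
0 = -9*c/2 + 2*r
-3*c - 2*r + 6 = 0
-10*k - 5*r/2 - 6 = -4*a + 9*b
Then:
No Solution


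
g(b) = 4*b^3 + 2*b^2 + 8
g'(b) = 12*b^2 + 4*b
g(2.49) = 82.15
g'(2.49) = 84.36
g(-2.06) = -18.48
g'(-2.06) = 42.68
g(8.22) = 2364.79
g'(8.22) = 843.70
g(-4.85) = -401.29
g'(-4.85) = 262.87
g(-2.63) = -50.93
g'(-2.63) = 72.48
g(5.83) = 868.60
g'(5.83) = 431.19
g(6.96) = 1453.50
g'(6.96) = 609.14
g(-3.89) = -197.19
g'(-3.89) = 166.03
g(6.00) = 944.00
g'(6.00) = 456.00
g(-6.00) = -784.00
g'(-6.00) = 408.00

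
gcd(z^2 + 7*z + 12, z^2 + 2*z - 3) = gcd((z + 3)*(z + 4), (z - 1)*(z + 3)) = z + 3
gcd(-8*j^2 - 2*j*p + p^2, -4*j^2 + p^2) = 2*j + p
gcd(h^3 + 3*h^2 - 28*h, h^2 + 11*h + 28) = h + 7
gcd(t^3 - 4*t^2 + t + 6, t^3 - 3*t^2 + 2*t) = t - 2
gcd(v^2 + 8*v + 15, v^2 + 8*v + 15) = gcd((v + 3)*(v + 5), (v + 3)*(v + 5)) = v^2 + 8*v + 15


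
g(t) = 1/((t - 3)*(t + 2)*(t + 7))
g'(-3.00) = 0.04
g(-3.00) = 0.04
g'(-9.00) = 0.00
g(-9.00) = -0.00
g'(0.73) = 0.00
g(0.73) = -0.02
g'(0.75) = 0.00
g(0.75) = -0.02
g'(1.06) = -0.00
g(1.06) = -0.02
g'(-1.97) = 44.44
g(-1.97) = -1.33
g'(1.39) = -0.00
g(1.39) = -0.02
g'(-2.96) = 0.04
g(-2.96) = 0.04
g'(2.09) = -0.02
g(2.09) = -0.03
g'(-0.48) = 0.02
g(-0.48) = -0.03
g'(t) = -1/((t - 3)*(t + 2)*(t + 7)^2) - 1/((t - 3)*(t + 2)^2*(t + 7)) - 1/((t - 3)^2*(t + 2)*(t + 7))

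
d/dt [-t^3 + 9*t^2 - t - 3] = -3*t^2 + 18*t - 1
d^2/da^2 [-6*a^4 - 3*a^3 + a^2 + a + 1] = -72*a^2 - 18*a + 2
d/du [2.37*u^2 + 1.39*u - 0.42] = 4.74*u + 1.39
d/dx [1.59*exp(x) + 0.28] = 1.59*exp(x)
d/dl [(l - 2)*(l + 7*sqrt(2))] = 2*l - 2 + 7*sqrt(2)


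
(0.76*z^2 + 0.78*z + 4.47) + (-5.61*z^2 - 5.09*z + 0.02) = -4.85*z^2 - 4.31*z + 4.49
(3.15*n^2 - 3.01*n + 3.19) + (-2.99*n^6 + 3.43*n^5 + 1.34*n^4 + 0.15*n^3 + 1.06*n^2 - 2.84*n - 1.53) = -2.99*n^6 + 3.43*n^5 + 1.34*n^4 + 0.15*n^3 + 4.21*n^2 - 5.85*n + 1.66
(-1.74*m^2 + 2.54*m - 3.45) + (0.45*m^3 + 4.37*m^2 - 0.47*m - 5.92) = 0.45*m^3 + 2.63*m^2 + 2.07*m - 9.37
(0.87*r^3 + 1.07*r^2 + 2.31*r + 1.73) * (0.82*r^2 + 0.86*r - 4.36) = 0.7134*r^5 + 1.6256*r^4 - 0.9788*r^3 - 1.26*r^2 - 8.5838*r - 7.5428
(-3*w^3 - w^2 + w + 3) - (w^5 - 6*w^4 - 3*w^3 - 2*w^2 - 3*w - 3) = -w^5 + 6*w^4 + w^2 + 4*w + 6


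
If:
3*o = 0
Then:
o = 0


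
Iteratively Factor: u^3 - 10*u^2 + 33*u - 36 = (u - 3)*(u^2 - 7*u + 12) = (u - 4)*(u - 3)*(u - 3)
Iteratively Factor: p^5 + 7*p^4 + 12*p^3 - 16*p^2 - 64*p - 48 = (p + 2)*(p^4 + 5*p^3 + 2*p^2 - 20*p - 24) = (p - 2)*(p + 2)*(p^3 + 7*p^2 + 16*p + 12) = (p - 2)*(p + 2)^2*(p^2 + 5*p + 6) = (p - 2)*(p + 2)^3*(p + 3)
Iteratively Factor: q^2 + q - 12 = (q + 4)*(q - 3)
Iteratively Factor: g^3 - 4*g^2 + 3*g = (g - 1)*(g^2 - 3*g) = (g - 3)*(g - 1)*(g)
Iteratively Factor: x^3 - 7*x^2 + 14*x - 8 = (x - 2)*(x^2 - 5*x + 4) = (x - 2)*(x - 1)*(x - 4)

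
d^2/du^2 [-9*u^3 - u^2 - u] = -54*u - 2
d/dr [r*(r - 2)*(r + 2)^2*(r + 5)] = 5*r^4 + 28*r^3 + 18*r^2 - 56*r - 40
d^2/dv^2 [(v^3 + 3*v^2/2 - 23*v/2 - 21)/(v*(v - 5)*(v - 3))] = (19*v^6 - 159*v^5 + 165*v^4 + 2371*v^3 - 9954*v^2 + 15120*v - 9450)/(v^3*(v^6 - 24*v^5 + 237*v^4 - 1232*v^3 + 3555*v^2 - 5400*v + 3375))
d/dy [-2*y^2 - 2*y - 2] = -4*y - 2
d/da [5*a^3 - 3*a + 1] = 15*a^2 - 3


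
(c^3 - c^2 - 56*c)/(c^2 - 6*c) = (c^2 - c - 56)/(c - 6)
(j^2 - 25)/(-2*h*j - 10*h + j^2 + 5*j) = (5 - j)/(2*h - j)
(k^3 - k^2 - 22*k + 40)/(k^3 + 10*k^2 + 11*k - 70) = (k - 4)/(k + 7)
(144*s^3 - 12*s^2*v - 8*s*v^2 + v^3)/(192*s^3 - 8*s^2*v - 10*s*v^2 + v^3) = (6*s - v)/(8*s - v)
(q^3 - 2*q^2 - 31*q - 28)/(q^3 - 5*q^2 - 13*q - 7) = (q + 4)/(q + 1)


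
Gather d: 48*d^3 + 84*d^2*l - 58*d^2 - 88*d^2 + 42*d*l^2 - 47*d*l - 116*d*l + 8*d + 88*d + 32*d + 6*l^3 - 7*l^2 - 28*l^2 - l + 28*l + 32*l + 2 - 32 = 48*d^3 + d^2*(84*l - 146) + d*(42*l^2 - 163*l + 128) + 6*l^3 - 35*l^2 + 59*l - 30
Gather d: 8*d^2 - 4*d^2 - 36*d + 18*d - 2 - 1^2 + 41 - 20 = 4*d^2 - 18*d + 18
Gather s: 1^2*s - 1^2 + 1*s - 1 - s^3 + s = -s^3 + 3*s - 2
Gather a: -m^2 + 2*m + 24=-m^2 + 2*m + 24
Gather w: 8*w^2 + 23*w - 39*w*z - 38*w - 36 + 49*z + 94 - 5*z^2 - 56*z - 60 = 8*w^2 + w*(-39*z - 15) - 5*z^2 - 7*z - 2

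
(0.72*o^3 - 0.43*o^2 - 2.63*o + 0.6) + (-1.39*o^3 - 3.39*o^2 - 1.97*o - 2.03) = -0.67*o^3 - 3.82*o^2 - 4.6*o - 1.43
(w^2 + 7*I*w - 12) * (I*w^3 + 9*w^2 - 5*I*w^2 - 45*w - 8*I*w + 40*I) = I*w^5 + 2*w^4 - 5*I*w^4 - 10*w^3 + 43*I*w^3 - 52*w^2 - 215*I*w^2 + 260*w + 96*I*w - 480*I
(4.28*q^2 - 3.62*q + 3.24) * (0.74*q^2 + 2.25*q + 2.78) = 3.1672*q^4 + 6.9512*q^3 + 6.151*q^2 - 2.7736*q + 9.0072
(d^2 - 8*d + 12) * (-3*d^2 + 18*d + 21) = -3*d^4 + 42*d^3 - 159*d^2 + 48*d + 252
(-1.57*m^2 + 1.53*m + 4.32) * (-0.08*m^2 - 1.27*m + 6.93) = 0.1256*m^4 + 1.8715*m^3 - 13.1688*m^2 + 5.1165*m + 29.9376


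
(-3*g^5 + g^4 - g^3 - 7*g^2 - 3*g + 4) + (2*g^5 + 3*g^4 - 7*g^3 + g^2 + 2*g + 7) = -g^5 + 4*g^4 - 8*g^3 - 6*g^2 - g + 11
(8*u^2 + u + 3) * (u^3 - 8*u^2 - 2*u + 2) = 8*u^5 - 63*u^4 - 21*u^3 - 10*u^2 - 4*u + 6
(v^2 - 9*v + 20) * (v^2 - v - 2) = v^4 - 10*v^3 + 27*v^2 - 2*v - 40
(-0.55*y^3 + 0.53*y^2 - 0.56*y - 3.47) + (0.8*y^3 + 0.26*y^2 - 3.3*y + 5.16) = 0.25*y^3 + 0.79*y^2 - 3.86*y + 1.69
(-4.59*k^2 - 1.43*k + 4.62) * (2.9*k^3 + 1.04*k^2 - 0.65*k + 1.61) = -13.311*k^5 - 8.9206*k^4 + 14.8943*k^3 - 1.6556*k^2 - 5.3053*k + 7.4382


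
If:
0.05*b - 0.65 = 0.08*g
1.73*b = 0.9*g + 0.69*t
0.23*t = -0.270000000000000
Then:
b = -6.96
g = -12.47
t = -1.17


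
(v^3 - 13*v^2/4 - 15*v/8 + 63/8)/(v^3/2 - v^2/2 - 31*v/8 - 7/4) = (-8*v^3 + 26*v^2 + 15*v - 63)/(-4*v^3 + 4*v^2 + 31*v + 14)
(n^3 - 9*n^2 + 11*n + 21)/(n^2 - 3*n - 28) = (n^2 - 2*n - 3)/(n + 4)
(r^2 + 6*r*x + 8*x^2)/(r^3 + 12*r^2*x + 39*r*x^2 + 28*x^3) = (r + 2*x)/(r^2 + 8*r*x + 7*x^2)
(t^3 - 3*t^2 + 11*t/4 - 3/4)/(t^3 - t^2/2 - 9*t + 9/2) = (2*t^2 - 5*t + 3)/(2*(t^2 - 9))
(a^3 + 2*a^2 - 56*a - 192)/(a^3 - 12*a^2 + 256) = (a + 6)/(a - 8)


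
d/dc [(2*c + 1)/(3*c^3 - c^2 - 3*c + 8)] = (6*c^3 - 2*c^2 - 6*c + (2*c + 1)*(-9*c^2 + 2*c + 3) + 16)/(3*c^3 - c^2 - 3*c + 8)^2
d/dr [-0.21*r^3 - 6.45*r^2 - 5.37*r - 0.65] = -0.63*r^2 - 12.9*r - 5.37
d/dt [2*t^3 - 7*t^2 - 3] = 2*t*(3*t - 7)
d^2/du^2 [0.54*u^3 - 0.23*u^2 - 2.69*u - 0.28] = 3.24*u - 0.46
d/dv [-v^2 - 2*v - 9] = -2*v - 2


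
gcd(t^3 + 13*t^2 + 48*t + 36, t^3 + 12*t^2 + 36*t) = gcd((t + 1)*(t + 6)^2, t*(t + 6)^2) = t^2 + 12*t + 36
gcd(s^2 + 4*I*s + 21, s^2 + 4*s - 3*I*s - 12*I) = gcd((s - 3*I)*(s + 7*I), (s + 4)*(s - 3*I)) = s - 3*I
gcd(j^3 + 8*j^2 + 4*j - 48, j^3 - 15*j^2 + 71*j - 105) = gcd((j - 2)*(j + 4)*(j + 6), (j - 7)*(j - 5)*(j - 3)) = 1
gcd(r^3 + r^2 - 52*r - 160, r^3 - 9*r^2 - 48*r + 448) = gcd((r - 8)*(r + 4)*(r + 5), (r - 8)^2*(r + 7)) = r - 8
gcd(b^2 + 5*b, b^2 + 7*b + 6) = 1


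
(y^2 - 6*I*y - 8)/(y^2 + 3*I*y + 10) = (y - 4*I)/(y + 5*I)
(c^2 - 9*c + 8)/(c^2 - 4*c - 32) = (c - 1)/(c + 4)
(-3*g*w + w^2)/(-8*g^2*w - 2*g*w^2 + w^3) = (3*g - w)/(8*g^2 + 2*g*w - w^2)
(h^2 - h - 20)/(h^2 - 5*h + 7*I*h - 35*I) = (h + 4)/(h + 7*I)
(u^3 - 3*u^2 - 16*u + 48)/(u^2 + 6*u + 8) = (u^2 - 7*u + 12)/(u + 2)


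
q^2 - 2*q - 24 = (q - 6)*(q + 4)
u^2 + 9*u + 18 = (u + 3)*(u + 6)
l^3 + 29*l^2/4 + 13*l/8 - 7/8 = (l - 1/4)*(l + 1/2)*(l + 7)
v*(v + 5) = v^2 + 5*v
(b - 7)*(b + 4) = b^2 - 3*b - 28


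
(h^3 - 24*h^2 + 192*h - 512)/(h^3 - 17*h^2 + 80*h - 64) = (h - 8)/(h - 1)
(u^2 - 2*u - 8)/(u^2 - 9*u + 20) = (u + 2)/(u - 5)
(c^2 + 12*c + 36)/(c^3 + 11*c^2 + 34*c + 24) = (c + 6)/(c^2 + 5*c + 4)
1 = 1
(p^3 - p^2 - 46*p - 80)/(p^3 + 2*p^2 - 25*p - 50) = (p - 8)/(p - 5)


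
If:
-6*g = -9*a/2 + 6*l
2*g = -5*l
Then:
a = -2*l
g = -5*l/2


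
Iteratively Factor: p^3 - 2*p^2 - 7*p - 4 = (p - 4)*(p^2 + 2*p + 1) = (p - 4)*(p + 1)*(p + 1)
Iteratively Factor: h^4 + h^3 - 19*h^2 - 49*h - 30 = (h + 2)*(h^3 - h^2 - 17*h - 15) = (h + 1)*(h + 2)*(h^2 - 2*h - 15) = (h - 5)*(h + 1)*(h + 2)*(h + 3)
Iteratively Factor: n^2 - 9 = (n - 3)*(n + 3)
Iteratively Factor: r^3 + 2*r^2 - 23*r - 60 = (r + 4)*(r^2 - 2*r - 15) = (r - 5)*(r + 4)*(r + 3)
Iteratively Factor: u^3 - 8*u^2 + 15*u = (u - 5)*(u^2 - 3*u) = (u - 5)*(u - 3)*(u)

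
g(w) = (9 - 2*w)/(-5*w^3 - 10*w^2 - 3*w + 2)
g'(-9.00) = 0.00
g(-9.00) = 0.01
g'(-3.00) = 0.34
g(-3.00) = 0.27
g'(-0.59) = -22.56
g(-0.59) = 7.74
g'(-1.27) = 3509.06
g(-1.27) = -149.70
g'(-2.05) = 3.66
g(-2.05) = 1.42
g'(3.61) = 0.01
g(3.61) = -0.00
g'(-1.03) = -6049.02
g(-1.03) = -199.77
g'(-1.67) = 23.50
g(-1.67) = 5.12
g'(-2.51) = 0.93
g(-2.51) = 0.55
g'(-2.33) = 1.49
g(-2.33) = 0.76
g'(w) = (9 - 2*w)*(15*w^2 + 20*w + 3)/(-5*w^3 - 10*w^2 - 3*w + 2)^2 - 2/(-5*w^3 - 10*w^2 - 3*w + 2)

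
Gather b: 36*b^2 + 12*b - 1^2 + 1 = 36*b^2 + 12*b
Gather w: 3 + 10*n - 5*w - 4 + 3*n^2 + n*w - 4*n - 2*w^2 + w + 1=3*n^2 + 6*n - 2*w^2 + w*(n - 4)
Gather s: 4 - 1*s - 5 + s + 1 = 0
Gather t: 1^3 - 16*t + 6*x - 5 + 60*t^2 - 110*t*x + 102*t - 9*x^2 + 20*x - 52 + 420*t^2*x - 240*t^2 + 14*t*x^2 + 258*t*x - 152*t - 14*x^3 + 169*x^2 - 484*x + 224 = t^2*(420*x - 180) + t*(14*x^2 + 148*x - 66) - 14*x^3 + 160*x^2 - 458*x + 168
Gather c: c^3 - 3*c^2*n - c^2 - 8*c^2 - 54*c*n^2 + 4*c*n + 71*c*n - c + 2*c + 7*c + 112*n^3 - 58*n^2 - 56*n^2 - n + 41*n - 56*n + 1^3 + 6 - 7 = c^3 + c^2*(-3*n - 9) + c*(-54*n^2 + 75*n + 8) + 112*n^3 - 114*n^2 - 16*n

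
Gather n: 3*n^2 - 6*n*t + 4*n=3*n^2 + n*(4 - 6*t)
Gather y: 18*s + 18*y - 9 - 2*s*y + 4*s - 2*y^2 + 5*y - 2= 22*s - 2*y^2 + y*(23 - 2*s) - 11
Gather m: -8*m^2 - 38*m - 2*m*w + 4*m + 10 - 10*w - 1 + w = -8*m^2 + m*(-2*w - 34) - 9*w + 9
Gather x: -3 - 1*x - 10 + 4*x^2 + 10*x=4*x^2 + 9*x - 13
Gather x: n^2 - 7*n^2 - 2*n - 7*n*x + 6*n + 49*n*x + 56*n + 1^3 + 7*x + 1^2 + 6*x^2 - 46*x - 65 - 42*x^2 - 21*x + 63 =-6*n^2 + 60*n - 36*x^2 + x*(42*n - 60)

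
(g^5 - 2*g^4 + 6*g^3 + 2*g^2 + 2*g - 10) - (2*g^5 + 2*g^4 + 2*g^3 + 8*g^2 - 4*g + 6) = -g^5 - 4*g^4 + 4*g^3 - 6*g^2 + 6*g - 16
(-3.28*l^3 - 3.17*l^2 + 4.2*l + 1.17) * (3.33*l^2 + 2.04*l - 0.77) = -10.9224*l^5 - 17.2473*l^4 + 10.0448*l^3 + 14.905*l^2 - 0.8472*l - 0.9009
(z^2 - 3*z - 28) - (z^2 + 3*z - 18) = -6*z - 10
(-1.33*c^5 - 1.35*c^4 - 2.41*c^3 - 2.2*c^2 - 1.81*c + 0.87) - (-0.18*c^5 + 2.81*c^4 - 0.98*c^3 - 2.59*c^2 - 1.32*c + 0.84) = -1.15*c^5 - 4.16*c^4 - 1.43*c^3 + 0.39*c^2 - 0.49*c + 0.03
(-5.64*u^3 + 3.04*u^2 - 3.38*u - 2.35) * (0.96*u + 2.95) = -5.4144*u^4 - 13.7196*u^3 + 5.7232*u^2 - 12.227*u - 6.9325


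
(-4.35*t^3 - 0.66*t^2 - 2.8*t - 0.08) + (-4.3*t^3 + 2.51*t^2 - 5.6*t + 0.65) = -8.65*t^3 + 1.85*t^2 - 8.4*t + 0.57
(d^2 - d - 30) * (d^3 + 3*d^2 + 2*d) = d^5 + 2*d^4 - 31*d^3 - 92*d^2 - 60*d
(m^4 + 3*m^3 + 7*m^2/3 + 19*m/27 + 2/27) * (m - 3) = m^5 - 20*m^3/3 - 170*m^2/27 - 55*m/27 - 2/9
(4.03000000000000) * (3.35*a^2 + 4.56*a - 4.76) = 13.5005*a^2 + 18.3768*a - 19.1828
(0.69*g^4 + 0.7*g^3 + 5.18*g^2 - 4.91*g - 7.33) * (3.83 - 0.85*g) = -0.5865*g^5 + 2.0477*g^4 - 1.722*g^3 + 24.0129*g^2 - 12.5748*g - 28.0739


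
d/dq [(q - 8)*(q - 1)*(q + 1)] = 3*q^2 - 16*q - 1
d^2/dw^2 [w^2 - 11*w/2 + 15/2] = 2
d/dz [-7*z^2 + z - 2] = 1 - 14*z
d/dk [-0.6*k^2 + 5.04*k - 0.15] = 5.04 - 1.2*k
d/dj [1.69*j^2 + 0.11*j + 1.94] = 3.38*j + 0.11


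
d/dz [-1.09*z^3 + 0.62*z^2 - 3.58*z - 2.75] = -3.27*z^2 + 1.24*z - 3.58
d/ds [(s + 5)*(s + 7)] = 2*s + 12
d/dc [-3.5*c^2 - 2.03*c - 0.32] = -7.0*c - 2.03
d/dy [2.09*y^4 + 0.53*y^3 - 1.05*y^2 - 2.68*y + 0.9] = 8.36*y^3 + 1.59*y^2 - 2.1*y - 2.68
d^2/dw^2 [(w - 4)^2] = 2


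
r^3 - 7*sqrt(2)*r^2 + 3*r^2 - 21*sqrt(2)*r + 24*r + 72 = (r + 3)*(r - 4*sqrt(2))*(r - 3*sqrt(2))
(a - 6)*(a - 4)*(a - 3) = a^3 - 13*a^2 + 54*a - 72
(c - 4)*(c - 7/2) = c^2 - 15*c/2 + 14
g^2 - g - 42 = (g - 7)*(g + 6)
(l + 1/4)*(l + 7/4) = l^2 + 2*l + 7/16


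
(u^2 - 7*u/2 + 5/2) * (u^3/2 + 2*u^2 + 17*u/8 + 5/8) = u^5/2 + u^4/4 - 29*u^3/8 - 29*u^2/16 + 25*u/8 + 25/16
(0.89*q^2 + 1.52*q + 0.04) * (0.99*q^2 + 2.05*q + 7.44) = 0.8811*q^4 + 3.3293*q^3 + 9.7772*q^2 + 11.3908*q + 0.2976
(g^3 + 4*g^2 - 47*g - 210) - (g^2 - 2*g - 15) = g^3 + 3*g^2 - 45*g - 195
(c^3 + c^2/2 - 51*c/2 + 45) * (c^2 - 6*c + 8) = c^5 - 11*c^4/2 - 41*c^3/2 + 202*c^2 - 474*c + 360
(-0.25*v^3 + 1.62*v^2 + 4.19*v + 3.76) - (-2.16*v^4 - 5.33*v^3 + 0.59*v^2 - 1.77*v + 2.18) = 2.16*v^4 + 5.08*v^3 + 1.03*v^2 + 5.96*v + 1.58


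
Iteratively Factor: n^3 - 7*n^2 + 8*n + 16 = (n + 1)*(n^2 - 8*n + 16) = (n - 4)*(n + 1)*(n - 4)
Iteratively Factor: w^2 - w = (w)*(w - 1)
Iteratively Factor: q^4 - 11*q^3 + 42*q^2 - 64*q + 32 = (q - 4)*(q^3 - 7*q^2 + 14*q - 8) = (q - 4)^2*(q^2 - 3*q + 2) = (q - 4)^2*(q - 1)*(q - 2)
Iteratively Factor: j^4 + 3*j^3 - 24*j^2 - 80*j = (j)*(j^3 + 3*j^2 - 24*j - 80) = j*(j + 4)*(j^2 - j - 20) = j*(j - 5)*(j + 4)*(j + 4)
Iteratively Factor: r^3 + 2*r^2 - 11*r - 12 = (r - 3)*(r^2 + 5*r + 4) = (r - 3)*(r + 4)*(r + 1)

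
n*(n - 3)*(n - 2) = n^3 - 5*n^2 + 6*n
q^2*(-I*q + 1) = -I*q^3 + q^2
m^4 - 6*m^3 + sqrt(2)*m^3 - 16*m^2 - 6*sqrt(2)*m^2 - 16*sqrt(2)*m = m*(m - 8)*(m + 2)*(m + sqrt(2))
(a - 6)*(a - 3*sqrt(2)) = a^2 - 6*a - 3*sqrt(2)*a + 18*sqrt(2)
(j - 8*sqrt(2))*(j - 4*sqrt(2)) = j^2 - 12*sqrt(2)*j + 64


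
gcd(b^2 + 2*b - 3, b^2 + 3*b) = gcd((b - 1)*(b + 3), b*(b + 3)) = b + 3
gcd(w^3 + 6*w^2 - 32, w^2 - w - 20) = w + 4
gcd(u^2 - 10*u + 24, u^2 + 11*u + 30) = 1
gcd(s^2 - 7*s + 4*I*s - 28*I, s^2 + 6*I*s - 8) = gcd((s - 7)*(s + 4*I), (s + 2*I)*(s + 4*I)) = s + 4*I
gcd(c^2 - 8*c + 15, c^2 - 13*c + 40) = c - 5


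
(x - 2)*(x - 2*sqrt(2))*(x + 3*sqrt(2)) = x^3 - 2*x^2 + sqrt(2)*x^2 - 12*x - 2*sqrt(2)*x + 24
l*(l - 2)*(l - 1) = l^3 - 3*l^2 + 2*l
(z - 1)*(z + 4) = z^2 + 3*z - 4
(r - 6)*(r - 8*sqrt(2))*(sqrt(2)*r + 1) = sqrt(2)*r^3 - 15*r^2 - 6*sqrt(2)*r^2 - 8*sqrt(2)*r + 90*r + 48*sqrt(2)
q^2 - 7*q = q*(q - 7)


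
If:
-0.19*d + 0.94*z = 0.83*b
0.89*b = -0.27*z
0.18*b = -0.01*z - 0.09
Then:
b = -0.61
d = 12.66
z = 2.02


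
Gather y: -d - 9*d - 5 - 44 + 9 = -10*d - 40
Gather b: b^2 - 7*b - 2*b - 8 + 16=b^2 - 9*b + 8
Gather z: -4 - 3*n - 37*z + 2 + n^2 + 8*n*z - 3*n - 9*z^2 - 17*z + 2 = n^2 - 6*n - 9*z^2 + z*(8*n - 54)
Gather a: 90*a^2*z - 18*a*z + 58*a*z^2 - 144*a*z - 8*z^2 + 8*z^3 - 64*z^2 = 90*a^2*z + a*(58*z^2 - 162*z) + 8*z^3 - 72*z^2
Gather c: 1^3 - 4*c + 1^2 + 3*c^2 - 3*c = 3*c^2 - 7*c + 2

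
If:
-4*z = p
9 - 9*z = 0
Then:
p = -4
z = 1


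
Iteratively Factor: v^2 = (v)*(v)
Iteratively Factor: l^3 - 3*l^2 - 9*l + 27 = (l - 3)*(l^2 - 9) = (l - 3)^2*(l + 3)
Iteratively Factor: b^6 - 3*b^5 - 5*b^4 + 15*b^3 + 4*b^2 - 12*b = (b + 2)*(b^5 - 5*b^4 + 5*b^3 + 5*b^2 - 6*b) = (b + 1)*(b + 2)*(b^4 - 6*b^3 + 11*b^2 - 6*b) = (b - 1)*(b + 1)*(b + 2)*(b^3 - 5*b^2 + 6*b) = (b - 3)*(b - 1)*(b + 1)*(b + 2)*(b^2 - 2*b) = (b - 3)*(b - 2)*(b - 1)*(b + 1)*(b + 2)*(b)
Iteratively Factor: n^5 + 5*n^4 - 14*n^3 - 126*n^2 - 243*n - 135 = (n + 1)*(n^4 + 4*n^3 - 18*n^2 - 108*n - 135) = (n + 1)*(n + 3)*(n^3 + n^2 - 21*n - 45) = (n + 1)*(n + 3)^2*(n^2 - 2*n - 15) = (n - 5)*(n + 1)*(n + 3)^2*(n + 3)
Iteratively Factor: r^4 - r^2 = (r + 1)*(r^3 - r^2) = (r - 1)*(r + 1)*(r^2) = r*(r - 1)*(r + 1)*(r)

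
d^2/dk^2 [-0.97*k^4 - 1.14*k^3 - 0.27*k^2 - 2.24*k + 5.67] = -11.64*k^2 - 6.84*k - 0.54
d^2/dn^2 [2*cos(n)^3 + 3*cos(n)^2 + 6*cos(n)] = -15*cos(n)/2 - 6*cos(2*n) - 9*cos(3*n)/2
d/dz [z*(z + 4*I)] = 2*z + 4*I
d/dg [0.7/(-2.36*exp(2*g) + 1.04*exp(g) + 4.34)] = (3.304*exp(g) - 0.728)*exp(g)/(-2.36*exp(2*g) + 1.04*exp(g) + 4.34)^2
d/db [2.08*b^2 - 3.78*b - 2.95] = 4.16*b - 3.78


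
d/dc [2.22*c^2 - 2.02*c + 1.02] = 4.44*c - 2.02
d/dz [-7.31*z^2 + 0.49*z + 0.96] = 0.49 - 14.62*z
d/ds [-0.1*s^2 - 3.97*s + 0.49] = -0.2*s - 3.97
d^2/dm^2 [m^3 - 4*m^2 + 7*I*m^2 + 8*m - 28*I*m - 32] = 6*m - 8 + 14*I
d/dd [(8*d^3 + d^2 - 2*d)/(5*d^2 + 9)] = 2*(20*d^4 + 113*d^2 + 9*d - 9)/(25*d^4 + 90*d^2 + 81)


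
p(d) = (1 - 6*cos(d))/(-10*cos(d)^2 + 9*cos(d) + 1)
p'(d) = (1 - 6*cos(d))*(-20*sin(d)*cos(d) + 9*sin(d))/(-10*cos(d)^2 + 9*cos(d) + 1)^2 + 6*sin(d)/(-10*cos(d)^2 + 9*cos(d) + 1)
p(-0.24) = -15.72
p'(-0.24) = -131.55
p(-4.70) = 1.21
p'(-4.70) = 19.39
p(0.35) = -7.36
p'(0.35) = 42.45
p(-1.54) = 0.64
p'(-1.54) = -8.98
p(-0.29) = -10.75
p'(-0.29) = -74.58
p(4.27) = -0.76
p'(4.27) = -1.42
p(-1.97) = -0.83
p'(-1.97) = -1.83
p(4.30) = -0.81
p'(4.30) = -1.69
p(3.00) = -0.39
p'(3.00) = 0.04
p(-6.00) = -11.28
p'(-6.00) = 80.10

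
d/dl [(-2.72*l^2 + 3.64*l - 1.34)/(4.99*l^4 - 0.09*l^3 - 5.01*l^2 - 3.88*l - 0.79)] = (27.1456*l^5 - 54.7356*l^4 + 27.4016*l^3 + 28.4282*l^2 - 9.1292*l - 8.0748)/(24.9001*l^8 - 0.8982*l^7 - 49.9917*l^6 - 37.8206*l^5 + 17.9143*l^4 + 39.0198*l^3 + 22.9702*l^2 + 6.1304*l + 0.6241)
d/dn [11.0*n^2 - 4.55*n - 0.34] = 22.0*n - 4.55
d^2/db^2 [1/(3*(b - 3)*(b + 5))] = 2*((b - 3)^2 + (b - 3)*(b + 5) + (b + 5)^2)/(3*(b - 3)^3*(b + 5)^3)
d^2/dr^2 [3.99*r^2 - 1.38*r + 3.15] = 7.98000000000000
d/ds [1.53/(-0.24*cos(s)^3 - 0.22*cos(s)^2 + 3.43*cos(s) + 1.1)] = (-1.1016*cos(s)^2 - 0.6732*cos(s) + 5.2479)*sin(s)/(0.24*cos(s)^3 + 0.22*cos(s)^2 - 3.43*cos(s) - 1.1)^2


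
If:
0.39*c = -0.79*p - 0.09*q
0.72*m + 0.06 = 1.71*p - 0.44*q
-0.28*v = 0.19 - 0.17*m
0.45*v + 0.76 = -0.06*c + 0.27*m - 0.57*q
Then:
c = -1.51795014763732*v - 0.455864161898765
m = 1.64705882352941*v + 1.11764705882353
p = 0.732222646259762*v + 0.311166140764891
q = 0.150496300370492*v - 0.755935867374949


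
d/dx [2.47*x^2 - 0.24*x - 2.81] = 4.94*x - 0.24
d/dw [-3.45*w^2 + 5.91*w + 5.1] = 5.91 - 6.9*w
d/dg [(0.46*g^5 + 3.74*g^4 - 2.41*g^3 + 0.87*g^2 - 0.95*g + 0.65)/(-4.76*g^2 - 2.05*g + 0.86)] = (-6.5688*g^6 - 39.3768*g^5 - 9.5514*g^4 + 22.7466*g^3 - 12.5233*g^2 + 7.6844*g + 0.5155)/(22.6576*g^4 + 19.516*g^3 - 3.9847*g^2 - 3.526*g + 0.7396)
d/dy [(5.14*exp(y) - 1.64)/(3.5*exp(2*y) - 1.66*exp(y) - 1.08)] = (-17.99*exp(2*y) + 11.48*exp(y) - 8.2736)*exp(y)/(12.25*exp(4*y) - 11.62*exp(3*y) - 4.8044*exp(2*y) + 3.5856*exp(y) + 1.1664)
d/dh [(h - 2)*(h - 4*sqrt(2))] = 2*h - 4*sqrt(2) - 2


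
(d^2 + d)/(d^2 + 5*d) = (d + 1)/(d + 5)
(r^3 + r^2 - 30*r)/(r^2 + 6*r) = r - 5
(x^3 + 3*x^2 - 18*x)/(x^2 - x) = (x^2 + 3*x - 18)/(x - 1)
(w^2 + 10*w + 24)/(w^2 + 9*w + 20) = (w + 6)/(w + 5)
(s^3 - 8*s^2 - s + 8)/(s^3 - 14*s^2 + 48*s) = (s^2 - 1)/(s*(s - 6))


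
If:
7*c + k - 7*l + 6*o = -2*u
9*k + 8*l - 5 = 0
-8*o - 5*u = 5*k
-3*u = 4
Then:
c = 41*o/35 - 115/168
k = 4/3 - 8*o/5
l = 9*o/5 - 7/8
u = -4/3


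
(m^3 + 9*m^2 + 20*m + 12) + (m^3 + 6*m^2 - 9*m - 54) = 2*m^3 + 15*m^2 + 11*m - 42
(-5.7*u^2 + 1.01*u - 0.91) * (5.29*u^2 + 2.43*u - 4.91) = -30.153*u^4 - 8.5081*u^3 + 25.6274*u^2 - 7.1704*u + 4.4681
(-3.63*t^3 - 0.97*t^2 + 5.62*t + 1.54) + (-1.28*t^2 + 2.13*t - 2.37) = -3.63*t^3 - 2.25*t^2 + 7.75*t - 0.83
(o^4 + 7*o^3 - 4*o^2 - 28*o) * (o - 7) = o^5 - 53*o^3 + 196*o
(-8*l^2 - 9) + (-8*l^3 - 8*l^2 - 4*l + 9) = -8*l^3 - 16*l^2 - 4*l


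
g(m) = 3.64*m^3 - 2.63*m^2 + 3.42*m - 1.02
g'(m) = 10.92*m^2 - 5.26*m + 3.42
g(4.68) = 330.49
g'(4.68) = 217.98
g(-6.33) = -1051.29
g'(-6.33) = 474.27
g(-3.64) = -223.87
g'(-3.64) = 167.25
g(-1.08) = -12.37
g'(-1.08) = 21.84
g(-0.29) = -2.32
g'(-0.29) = 5.86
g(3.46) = 130.10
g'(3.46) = 115.95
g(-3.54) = -207.56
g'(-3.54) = 158.89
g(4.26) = 247.22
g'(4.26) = 179.18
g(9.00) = 2470.29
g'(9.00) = 840.60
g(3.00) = 83.85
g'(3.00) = 85.92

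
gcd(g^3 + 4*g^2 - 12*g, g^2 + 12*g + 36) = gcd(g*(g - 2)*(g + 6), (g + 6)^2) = g + 6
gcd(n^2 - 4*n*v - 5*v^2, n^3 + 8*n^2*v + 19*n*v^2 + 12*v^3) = n + v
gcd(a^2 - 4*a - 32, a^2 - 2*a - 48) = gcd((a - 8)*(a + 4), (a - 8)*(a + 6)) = a - 8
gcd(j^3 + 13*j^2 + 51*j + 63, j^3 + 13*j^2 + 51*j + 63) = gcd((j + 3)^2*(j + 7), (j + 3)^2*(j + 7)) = j^3 + 13*j^2 + 51*j + 63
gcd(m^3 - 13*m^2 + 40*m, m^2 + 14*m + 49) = 1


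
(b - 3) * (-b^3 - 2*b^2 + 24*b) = -b^4 + b^3 + 30*b^2 - 72*b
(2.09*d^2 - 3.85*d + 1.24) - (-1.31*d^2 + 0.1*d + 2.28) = 3.4*d^2 - 3.95*d - 1.04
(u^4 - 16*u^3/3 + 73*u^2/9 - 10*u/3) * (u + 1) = u^5 - 13*u^4/3 + 25*u^3/9 + 43*u^2/9 - 10*u/3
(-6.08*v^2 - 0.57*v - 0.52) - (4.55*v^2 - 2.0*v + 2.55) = -10.63*v^2 + 1.43*v - 3.07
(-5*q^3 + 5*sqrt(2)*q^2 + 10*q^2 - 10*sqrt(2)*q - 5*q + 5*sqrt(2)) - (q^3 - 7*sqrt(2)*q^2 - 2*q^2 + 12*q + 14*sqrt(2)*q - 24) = -6*q^3 + 12*q^2 + 12*sqrt(2)*q^2 - 24*sqrt(2)*q - 17*q + 5*sqrt(2) + 24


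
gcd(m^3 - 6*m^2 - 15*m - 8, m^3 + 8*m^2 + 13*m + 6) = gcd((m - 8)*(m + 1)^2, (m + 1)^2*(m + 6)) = m^2 + 2*m + 1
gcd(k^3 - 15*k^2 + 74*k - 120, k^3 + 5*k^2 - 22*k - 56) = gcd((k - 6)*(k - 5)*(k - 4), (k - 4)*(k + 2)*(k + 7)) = k - 4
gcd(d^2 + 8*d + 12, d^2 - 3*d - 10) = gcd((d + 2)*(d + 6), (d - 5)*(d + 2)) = d + 2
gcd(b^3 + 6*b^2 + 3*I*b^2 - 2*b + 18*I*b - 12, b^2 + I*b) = b + I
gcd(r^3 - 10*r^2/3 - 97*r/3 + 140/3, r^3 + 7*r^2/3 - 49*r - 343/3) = r - 7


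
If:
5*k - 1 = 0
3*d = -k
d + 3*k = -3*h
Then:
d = -1/15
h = -8/45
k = 1/5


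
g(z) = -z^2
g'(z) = -2*z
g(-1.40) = -1.96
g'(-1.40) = 2.80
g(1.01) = -1.02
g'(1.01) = -2.02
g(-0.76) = -0.58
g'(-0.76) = 1.52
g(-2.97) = -8.82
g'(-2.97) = 5.94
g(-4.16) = -17.31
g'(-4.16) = 8.32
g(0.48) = -0.23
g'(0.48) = -0.96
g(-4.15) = -17.22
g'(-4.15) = 8.30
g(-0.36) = -0.13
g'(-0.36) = 0.72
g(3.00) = -9.00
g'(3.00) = -6.00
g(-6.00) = -36.00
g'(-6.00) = 12.00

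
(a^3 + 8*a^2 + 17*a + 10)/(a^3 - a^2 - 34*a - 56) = (a^2 + 6*a + 5)/(a^2 - 3*a - 28)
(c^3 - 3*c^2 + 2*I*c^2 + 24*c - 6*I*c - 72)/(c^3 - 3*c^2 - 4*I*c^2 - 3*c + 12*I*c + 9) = (c^2 + 2*I*c + 24)/(c^2 - 4*I*c - 3)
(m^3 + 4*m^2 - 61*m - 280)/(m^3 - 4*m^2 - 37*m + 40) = (m + 7)/(m - 1)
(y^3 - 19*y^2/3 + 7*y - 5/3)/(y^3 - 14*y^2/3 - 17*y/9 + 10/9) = 3*(y - 1)/(3*y + 2)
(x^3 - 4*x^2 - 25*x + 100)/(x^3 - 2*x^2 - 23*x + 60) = (x - 5)/(x - 3)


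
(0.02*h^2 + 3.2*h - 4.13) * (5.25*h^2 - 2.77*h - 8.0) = 0.105*h^4 + 16.7446*h^3 - 30.7065*h^2 - 14.1599*h + 33.04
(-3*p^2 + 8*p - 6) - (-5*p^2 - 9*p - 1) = 2*p^2 + 17*p - 5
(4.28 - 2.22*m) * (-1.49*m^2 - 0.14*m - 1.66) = 3.3078*m^3 - 6.0664*m^2 + 3.086*m - 7.1048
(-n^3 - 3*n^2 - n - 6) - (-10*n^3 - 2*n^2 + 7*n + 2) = 9*n^3 - n^2 - 8*n - 8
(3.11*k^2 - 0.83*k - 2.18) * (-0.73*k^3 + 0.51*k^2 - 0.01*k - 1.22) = -2.2703*k^5 + 2.192*k^4 + 1.137*k^3 - 4.8977*k^2 + 1.0344*k + 2.6596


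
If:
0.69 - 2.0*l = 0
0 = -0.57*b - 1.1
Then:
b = -1.93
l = 0.34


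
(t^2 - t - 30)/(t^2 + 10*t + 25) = (t - 6)/(t + 5)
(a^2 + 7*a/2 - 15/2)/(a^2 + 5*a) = (a - 3/2)/a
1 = 1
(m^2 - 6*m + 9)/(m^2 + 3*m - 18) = (m - 3)/(m + 6)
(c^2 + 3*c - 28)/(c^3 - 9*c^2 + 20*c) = (c + 7)/(c*(c - 5))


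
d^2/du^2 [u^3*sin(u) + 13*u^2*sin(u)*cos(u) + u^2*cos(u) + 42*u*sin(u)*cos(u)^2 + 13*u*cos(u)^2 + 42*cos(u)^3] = -u^3*sin(u) - 26*u^2*sin(2*u) + 5*u^2*cos(u) - 17*u*sin(u)/2 - 189*u*sin(3*u)/2 + 26*u*cos(2*u) - 13*sin(2*u) - 17*cos(u)/2 - 63*cos(3*u)/2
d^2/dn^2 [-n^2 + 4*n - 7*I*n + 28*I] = -2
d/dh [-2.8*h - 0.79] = -2.80000000000000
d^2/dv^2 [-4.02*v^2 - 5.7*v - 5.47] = -8.04000000000000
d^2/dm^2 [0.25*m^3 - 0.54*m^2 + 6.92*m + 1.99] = 1.5*m - 1.08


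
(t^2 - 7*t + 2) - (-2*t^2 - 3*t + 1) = 3*t^2 - 4*t + 1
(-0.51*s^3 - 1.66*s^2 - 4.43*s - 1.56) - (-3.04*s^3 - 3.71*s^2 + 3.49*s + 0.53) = 2.53*s^3 + 2.05*s^2 - 7.92*s - 2.09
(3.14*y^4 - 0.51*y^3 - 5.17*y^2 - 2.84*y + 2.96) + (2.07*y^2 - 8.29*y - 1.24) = 3.14*y^4 - 0.51*y^3 - 3.1*y^2 - 11.13*y + 1.72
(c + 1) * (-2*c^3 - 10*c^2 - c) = -2*c^4 - 12*c^3 - 11*c^2 - c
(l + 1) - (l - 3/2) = 5/2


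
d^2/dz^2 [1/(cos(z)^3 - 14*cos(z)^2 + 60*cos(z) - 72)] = (-18*sin(z)^4 + 68*sin(z)^2 - 331*cos(z) + 23*cos(3*z) + 238)/(2*(cos(z) - 6)^4*(cos(z) - 2)^3)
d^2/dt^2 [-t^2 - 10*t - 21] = -2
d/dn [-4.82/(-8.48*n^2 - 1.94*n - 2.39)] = (-81.7472*n - 9.3508)/(8.48*n^2 + 1.94*n + 2.39)^2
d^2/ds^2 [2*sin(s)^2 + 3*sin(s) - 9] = -3*sin(s) + 4*cos(2*s)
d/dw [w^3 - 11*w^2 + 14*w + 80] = 3*w^2 - 22*w + 14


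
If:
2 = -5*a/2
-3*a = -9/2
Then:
No Solution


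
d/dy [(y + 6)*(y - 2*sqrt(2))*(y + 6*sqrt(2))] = 3*y^2 + 8*sqrt(2)*y + 12*y - 24 + 24*sqrt(2)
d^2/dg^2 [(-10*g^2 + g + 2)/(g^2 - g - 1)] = 2*(-9*g^3 - 24*g^2 - 3*g - 7)/(g^6 - 3*g^5 + 5*g^3 - 3*g - 1)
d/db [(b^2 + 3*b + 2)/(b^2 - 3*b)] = 2*(-3*b^2 - 2*b + 3)/(b^2*(b^2 - 6*b + 9))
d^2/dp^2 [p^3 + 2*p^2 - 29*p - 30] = 6*p + 4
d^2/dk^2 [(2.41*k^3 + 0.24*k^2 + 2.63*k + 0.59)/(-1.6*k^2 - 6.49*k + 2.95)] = (7.105427357601e-15*k^5 - 234.250562*k^3 + 260.98473*k^2 - 237.07911*k - 160.153848)/(4.096*k^6 + 49.8432*k^5 + 179.52048*k^4 + 89.562649*k^3 - 330.990885*k^2 + 169.437675*k - 25.672375)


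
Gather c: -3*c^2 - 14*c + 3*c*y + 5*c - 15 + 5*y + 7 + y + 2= -3*c^2 + c*(3*y - 9) + 6*y - 6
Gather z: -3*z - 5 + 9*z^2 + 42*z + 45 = 9*z^2 + 39*z + 40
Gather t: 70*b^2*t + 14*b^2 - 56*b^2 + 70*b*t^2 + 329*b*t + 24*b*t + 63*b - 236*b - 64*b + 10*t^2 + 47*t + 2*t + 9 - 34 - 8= -42*b^2 - 237*b + t^2*(70*b + 10) + t*(70*b^2 + 353*b + 49) - 33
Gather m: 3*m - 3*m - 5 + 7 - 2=0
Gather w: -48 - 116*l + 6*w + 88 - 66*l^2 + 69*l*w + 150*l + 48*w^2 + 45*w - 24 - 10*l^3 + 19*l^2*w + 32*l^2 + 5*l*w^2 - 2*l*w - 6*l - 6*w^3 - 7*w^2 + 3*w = -10*l^3 - 34*l^2 + 28*l - 6*w^3 + w^2*(5*l + 41) + w*(19*l^2 + 67*l + 54) + 16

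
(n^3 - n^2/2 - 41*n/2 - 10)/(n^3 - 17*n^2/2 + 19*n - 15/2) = (2*n^2 + 9*n + 4)/(2*n^2 - 7*n + 3)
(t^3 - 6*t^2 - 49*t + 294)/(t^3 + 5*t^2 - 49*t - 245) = (t - 6)/(t + 5)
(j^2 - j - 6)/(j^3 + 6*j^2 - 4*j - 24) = (j - 3)/(j^2 + 4*j - 12)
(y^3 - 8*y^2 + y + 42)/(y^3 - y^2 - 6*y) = (y - 7)/y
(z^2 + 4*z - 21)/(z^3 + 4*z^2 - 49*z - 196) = (z - 3)/(z^2 - 3*z - 28)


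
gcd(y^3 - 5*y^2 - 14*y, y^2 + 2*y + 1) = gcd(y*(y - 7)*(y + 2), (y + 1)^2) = 1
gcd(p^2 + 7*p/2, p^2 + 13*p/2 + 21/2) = p + 7/2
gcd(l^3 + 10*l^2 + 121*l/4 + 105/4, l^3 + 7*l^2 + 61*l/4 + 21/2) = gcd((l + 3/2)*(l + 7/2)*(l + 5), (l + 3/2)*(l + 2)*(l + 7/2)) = l^2 + 5*l + 21/4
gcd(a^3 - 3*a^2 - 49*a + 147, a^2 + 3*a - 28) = a + 7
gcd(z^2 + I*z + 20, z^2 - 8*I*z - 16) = z - 4*I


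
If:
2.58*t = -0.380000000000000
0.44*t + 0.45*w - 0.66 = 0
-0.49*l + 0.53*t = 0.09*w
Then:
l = -0.46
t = -0.15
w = 1.61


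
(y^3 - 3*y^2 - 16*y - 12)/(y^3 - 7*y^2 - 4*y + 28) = (y^2 - 5*y - 6)/(y^2 - 9*y + 14)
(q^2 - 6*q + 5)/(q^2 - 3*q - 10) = (q - 1)/(q + 2)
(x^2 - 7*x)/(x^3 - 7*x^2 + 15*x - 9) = x*(x - 7)/(x^3 - 7*x^2 + 15*x - 9)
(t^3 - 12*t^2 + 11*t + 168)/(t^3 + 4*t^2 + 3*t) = (t^2 - 15*t + 56)/(t*(t + 1))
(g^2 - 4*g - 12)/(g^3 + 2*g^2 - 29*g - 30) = (g^2 - 4*g - 12)/(g^3 + 2*g^2 - 29*g - 30)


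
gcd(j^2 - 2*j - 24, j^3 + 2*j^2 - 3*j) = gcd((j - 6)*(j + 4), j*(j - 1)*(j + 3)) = 1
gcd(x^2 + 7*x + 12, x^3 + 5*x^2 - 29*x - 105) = x + 3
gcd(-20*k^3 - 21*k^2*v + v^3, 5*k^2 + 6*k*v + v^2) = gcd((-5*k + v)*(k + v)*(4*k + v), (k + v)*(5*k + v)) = k + v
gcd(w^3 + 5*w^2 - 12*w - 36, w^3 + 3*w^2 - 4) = w + 2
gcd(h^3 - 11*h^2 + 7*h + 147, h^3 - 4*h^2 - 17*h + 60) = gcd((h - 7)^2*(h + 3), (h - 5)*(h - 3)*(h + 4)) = 1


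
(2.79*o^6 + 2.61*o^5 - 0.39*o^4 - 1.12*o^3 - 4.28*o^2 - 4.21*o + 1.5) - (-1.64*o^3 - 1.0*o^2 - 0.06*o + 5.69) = 2.79*o^6 + 2.61*o^5 - 0.39*o^4 + 0.52*o^3 - 3.28*o^2 - 4.15*o - 4.19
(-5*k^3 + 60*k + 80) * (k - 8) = -5*k^4 + 40*k^3 + 60*k^2 - 400*k - 640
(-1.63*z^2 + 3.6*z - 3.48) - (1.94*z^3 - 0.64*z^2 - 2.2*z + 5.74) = -1.94*z^3 - 0.99*z^2 + 5.8*z - 9.22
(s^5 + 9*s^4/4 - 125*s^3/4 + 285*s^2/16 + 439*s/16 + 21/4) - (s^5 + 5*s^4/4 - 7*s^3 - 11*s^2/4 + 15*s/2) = s^4 - 97*s^3/4 + 329*s^2/16 + 319*s/16 + 21/4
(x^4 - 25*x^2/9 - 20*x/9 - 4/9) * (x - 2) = x^5 - 2*x^4 - 25*x^3/9 + 10*x^2/3 + 4*x + 8/9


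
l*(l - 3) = l^2 - 3*l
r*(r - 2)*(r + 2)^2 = r^4 + 2*r^3 - 4*r^2 - 8*r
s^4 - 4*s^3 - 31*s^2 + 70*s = s*(s - 7)*(s - 2)*(s + 5)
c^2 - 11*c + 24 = (c - 8)*(c - 3)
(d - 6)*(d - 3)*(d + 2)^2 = d^4 - 5*d^3 - 14*d^2 + 36*d + 72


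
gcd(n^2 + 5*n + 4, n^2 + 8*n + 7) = n + 1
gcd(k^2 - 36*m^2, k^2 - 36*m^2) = k^2 - 36*m^2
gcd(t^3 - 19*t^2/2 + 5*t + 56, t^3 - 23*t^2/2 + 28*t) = t^2 - 23*t/2 + 28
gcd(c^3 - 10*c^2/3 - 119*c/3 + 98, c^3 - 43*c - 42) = c^2 - c - 42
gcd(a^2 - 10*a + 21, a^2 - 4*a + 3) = a - 3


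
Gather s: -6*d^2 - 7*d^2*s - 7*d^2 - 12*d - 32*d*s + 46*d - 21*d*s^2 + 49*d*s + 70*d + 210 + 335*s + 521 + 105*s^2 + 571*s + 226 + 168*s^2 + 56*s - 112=-13*d^2 + 104*d + s^2*(273 - 21*d) + s*(-7*d^2 + 17*d + 962) + 845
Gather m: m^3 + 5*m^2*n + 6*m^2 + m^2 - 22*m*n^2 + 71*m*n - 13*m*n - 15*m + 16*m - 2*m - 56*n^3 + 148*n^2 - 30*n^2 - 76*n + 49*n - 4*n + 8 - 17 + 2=m^3 + m^2*(5*n + 7) + m*(-22*n^2 + 58*n - 1) - 56*n^3 + 118*n^2 - 31*n - 7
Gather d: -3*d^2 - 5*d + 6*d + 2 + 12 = -3*d^2 + d + 14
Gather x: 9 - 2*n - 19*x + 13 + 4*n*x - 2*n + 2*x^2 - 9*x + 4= -4*n + 2*x^2 + x*(4*n - 28) + 26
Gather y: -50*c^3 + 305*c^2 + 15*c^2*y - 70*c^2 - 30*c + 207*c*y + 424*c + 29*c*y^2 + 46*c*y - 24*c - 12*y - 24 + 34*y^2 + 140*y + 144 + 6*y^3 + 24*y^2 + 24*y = -50*c^3 + 235*c^2 + 370*c + 6*y^3 + y^2*(29*c + 58) + y*(15*c^2 + 253*c + 152) + 120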